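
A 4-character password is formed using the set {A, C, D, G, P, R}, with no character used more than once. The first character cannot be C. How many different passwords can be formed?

300

The first character has 6−1 = 5 choices (anything except C).
The remaining 3 characters are filled from the other 5 symbols without repetition: 5 × 4 × 3 = 60.
Total: 5 × 60 = 300.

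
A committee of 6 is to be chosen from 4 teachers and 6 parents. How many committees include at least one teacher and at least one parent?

209

With no constraint there are C(10,6) = 210 possible selections.
Subtract selections that omit an entire group: no teachers → C(6,6) = 1; no parents → C(4,6) = 0.
Both groups omitted at once is impossible, so 210 − 1 = 209.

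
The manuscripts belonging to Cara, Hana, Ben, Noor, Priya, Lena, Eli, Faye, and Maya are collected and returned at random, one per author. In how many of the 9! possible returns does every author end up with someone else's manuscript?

This is the derangement count D_9: permutations of 9 items with no fixed point.
By inclusion–exclusion this is Σ_{j=0}^{9} (−1)^j C(9,j)·(9−j)!.
Computing: 362880 − 362880 + 181440 − 60480 + 15120 − 3024 + 504 − 72 + 9 − 1 = 133496.

133496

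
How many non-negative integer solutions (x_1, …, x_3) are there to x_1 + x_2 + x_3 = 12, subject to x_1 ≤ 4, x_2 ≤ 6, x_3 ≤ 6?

15

By stars and bars, unrestricted non-negative solutions to x_1+…+x_3 = 12 number C(12+2,2) = 91.
Subtract solutions that violate a single cap (substitute x_i' = x_i − (cap_i+1)): x_1 ≥ 5 gives C(9,2) = 36; x_2 ≥ 7 gives C(7,2) = 21; x_3 ≥ 7 gives C(7,2) = 21. Together 78.
Add back pairs where two caps are both exceeded: 1 + 1 + 0 = 2.
By inclusion–exclusion the count is 91 − 78 + 2 = 15.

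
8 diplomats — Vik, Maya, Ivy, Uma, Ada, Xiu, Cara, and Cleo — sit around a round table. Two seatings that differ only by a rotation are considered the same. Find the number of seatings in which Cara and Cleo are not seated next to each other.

All circular seatings of 8 people number (7)! = 5040.
Seatings with Cara beside Cleo: treat them as a block with 2 internal orders, giving 2 × (6)! = 1440.
Subtracting, 5040 − 1440 = 3600.

3600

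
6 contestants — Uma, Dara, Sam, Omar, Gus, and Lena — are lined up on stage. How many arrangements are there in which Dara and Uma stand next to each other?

240

Place the 4 others and the Dara-Uma pair as 5 objects in a line; the pair has 2 internal arrangements.
That gives 2 × 5! = 2 × 120 = 240.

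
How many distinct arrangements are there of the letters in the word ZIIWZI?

60

The 6 letters of ZIIWZI have repeats: I appearing 3 times and Z appearing twice.
So there are 6! / (3!·2!) = 60 distinguishable arrangements.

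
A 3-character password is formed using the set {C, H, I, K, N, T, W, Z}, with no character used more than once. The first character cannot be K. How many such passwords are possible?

The first character has 8−1 = 7 choices (anything except K).
The remaining 2 characters are filled from the other 7 symbols without repetition: 7 × 6 = 42.
Total: 7 × 42 = 294.

294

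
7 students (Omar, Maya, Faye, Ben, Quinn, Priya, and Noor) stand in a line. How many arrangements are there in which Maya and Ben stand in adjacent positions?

1440

Glue Maya and Ben into one block (2 internal orders), leaving 6 units to arrange in a row.
That gives 2 × 6! = 2 × 720 = 1440.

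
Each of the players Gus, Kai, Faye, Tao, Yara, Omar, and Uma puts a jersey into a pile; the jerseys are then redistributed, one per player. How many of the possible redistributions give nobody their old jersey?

1854

Count assignments avoiding every fixed point. For any j of the 7 players fixed to their old jersey, the other 7−j can be arranged in (7−j)! ways.
By inclusion–exclusion this is Σ_{j=0}^{7} (−1)^j C(7,j)·(7−j)!.
Computing: 5040 − 5040 + 2520 − 840 + 210 − 42 + 7 − 1 = 1854.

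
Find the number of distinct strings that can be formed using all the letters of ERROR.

The 5 letters of ERROR have repeats: R appearing 3 times.
The number of distinct arrangements is 5!/(3!) = 120/6 = 20.

20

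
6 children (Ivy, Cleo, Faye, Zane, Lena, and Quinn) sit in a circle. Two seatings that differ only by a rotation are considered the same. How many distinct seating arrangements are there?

120

Around a circle, 6 distinct people have 6!/6 = (5)! = 120 rotationally distinct seatings.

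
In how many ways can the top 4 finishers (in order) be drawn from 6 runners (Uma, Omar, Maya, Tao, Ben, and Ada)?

There are 6 choices for 1st place, 5 for 2nd, and so on down to 3 for position 4.
That gives 6 × 5 × 4 × 3 = 360.

360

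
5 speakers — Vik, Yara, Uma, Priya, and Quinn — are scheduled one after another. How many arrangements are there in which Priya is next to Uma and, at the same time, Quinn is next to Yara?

Treat {Priya,Uma} as one block (2 orders) and {Quinn,Yara} as another (2 orders).
That leaves 3 units to arrange: 2 × 2 × 3! = 4 × 6 = 24.

24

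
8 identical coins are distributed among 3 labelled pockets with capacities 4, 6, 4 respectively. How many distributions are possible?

22

Without the upper bounds there are C(10,2) = 45 ways to split 8 among 3 pockets.
Subtract solutions that violate a single cap (substitute x_i' = x_i − (cap_i+1)): x_1 ≥ 5 gives C(5,2) = 10; x_2 ≥ 7 gives C(3,2) = 3; x_3 ≥ 5 gives C(5,2) = 10. Together 23.
No two caps can be exceeded simultaneously, so the pair terms are all 0.
By inclusion–exclusion the count is 45 − 23 + 0 = 22.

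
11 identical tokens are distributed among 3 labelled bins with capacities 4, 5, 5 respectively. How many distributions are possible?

Ignoring the caps, the number of non-negative solutions to x_1+…+x_3 = 11 is C(13,2) = 78.
Subtract solutions that violate a single cap (substitute x_i' = x_i − (cap_i+1)): x_1 ≥ 5 gives C(8,2) = 28; x_2 ≥ 6 gives C(7,2) = 21; x_3 ≥ 6 gives C(7,2) = 21. Together 70.
Add back pairs where two caps are both exceeded: 1 + 1 + 0 = 2.
By inclusion–exclusion the count is 78 − 70 + 2 = 10.

10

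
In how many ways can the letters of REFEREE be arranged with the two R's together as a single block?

Treat the 2 copies of R as a single block. The multiset to arrange is then {RR, E, E, E, E, F}, 6 items in all.
That gives (6)!/(4!) = 30 arrangements.

30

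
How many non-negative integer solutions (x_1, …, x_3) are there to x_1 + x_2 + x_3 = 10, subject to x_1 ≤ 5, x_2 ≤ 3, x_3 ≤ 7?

By stars and bars, unrestricted non-negative solutions to x_1+…+x_3 = 10 number C(10+2,2) = 66.
Subtract solutions that violate a single cap (substitute x_i' = x_i − (cap_i+1)): x_1 ≥ 6 gives C(6,2) = 15; x_2 ≥ 4 gives C(8,2) = 28; x_3 ≥ 8 gives C(4,2) = 6. Together 49.
Add back pairs where two caps are both exceeded: 1 + 0 + 0 = 1.
By inclusion–exclusion the count is 66 − 49 + 1 = 18.

18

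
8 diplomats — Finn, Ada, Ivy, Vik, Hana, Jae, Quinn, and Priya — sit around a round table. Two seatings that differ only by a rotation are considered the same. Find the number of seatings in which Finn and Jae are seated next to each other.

Glue Finn and Jae into a block (2 internal orders). Seating 7 units around a circle gives (6)! arrangements.
So 2 × (6)! = 2 × 720 = 1440.

1440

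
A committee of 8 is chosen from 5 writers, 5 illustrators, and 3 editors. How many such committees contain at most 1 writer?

41

Split by how many writers are chosen (0 through 1).
Sum: C(5,0)·C(8,8) + C(5,1)·C(8,7) = 1 + 40 = 41.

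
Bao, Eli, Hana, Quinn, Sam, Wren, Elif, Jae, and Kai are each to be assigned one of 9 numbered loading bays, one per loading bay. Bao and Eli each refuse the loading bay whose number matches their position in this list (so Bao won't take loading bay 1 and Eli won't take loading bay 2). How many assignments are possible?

Let Aᵢ (for i ∈ {1, 2}) be the placements that put person i in their forbidden loading bay. Any j of these fix j positions, leaving (9−j)! ways to fill the rest, and there are C(2,j) ways to pick which j.
By inclusion–exclusion, the number of valid placements is Σ_{j=0}^{2} (−1)^j C(2,j)·(9−j)!.
Computing: 362880 − 80640 + 5040 = 287280.

287280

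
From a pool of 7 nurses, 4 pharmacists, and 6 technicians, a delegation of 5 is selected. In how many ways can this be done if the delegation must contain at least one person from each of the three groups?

Unrestricted: C(17,5) = 6188 ways to pick any 5 of the 17.
Selections missing a whole group: no nurses → C(10,5) = 252; no pharmacists → C(13,5) = 1287; no technicians → C(11,5) = 462.
Add back selections omitting two groups (i.e. drawn from a single group): C(7,5) + C(4,5) + C(6,5) = 27.
By inclusion–exclusion: 6188 − 2001 + 27 = 4214.

4214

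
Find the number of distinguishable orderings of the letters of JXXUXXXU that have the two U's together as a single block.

Treat the 2 copies of U as a single block. The multiset to arrange is then {UU, J, X, X, X, X, X}, 7 items in all.
That gives (7)!/(5!) = 42 arrangements.

42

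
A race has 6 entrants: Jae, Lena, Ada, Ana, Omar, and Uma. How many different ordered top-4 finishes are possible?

There are 6 choices for 1st place, 5 for 2nd, and so on down to 3 for position 4.
That gives 6 × 5 × 4 × 3 = 360.

360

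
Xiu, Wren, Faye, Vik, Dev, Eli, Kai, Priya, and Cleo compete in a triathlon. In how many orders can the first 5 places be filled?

There are 9 choices for 1st place, 8 for 2nd, and so on down to 5 for position 5.
That gives 9 × 8 × 7 × 6 × 5 = 15120.

15120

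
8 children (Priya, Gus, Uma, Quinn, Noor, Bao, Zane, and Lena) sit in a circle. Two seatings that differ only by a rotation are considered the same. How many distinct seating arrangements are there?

5040

Seat Priya anywhere (absorbing the rotational symmetry), then permute the other 7: (7)! = 5040.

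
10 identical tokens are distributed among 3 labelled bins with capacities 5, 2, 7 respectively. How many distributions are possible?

12

By stars and bars, unrestricted non-negative solutions to x_1+…+x_3 = 10 number C(10+2,2) = 66.
Subtract solutions that violate a single cap (substitute x_i' = x_i − (cap_i+1)): x_1 ≥ 6 gives C(6,2) = 15; x_2 ≥ 3 gives C(9,2) = 36; x_3 ≥ 8 gives C(4,2) = 6. Together 57.
Add back pairs where two caps are both exceeded: 3 + 0 + 0 = 3.
By inclusion–exclusion the count is 66 − 57 + 3 = 12.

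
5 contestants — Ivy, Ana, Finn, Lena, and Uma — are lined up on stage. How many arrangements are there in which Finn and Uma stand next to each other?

48

Treat {Finn, Uma} as a single unit. There are 4 units to order, and the pair itself can be ordered 2 ways.
That gives 2 × 4! = 2 × 24 = 48.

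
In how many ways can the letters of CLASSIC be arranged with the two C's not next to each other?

There are 7!/(2!·2!) = 1260 arrangements of CLASSIC in total.
Arrangements with the C's together: treat CC as one letter, giving (6)!/(2!) = 360.
Subtracting, 1260 − 360 = 900 arrangements keep the C's apart.

900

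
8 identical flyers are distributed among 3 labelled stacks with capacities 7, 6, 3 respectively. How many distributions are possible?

26

By stars and bars, unrestricted non-negative solutions to x_1+…+x_3 = 8 number C(8+2,2) = 45.
Subtract solutions that violate a single cap (substitute x_i' = x_i − (cap_i+1)): x_1 ≥ 8 gives C(2,2) = 1; x_2 ≥ 7 gives C(3,2) = 3; x_3 ≥ 4 gives C(6,2) = 15. Together 19.
No two caps can be exceeded simultaneously, so the pair terms are all 0.
By inclusion–exclusion the count is 45 − 19 + 0 = 26.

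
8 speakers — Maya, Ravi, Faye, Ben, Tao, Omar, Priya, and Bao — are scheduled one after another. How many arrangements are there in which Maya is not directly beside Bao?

There are 8! = 40320 arrangements in all. If Maya and Bao are adjacent, merging them into one block gives 2·(7)! = 10080 arrangements.
Complementary counting: 40320 − 10080 = 30240.

30240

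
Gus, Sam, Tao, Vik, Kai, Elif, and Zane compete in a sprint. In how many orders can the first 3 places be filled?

There are 7 choices for 1st place, 6 for 2nd, and 5 for 3rd.
That gives 7 × 6 × 5 = 210.

210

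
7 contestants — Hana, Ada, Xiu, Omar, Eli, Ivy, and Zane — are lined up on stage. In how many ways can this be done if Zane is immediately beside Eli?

Glue Zane and Eli into one block (2 internal orders), leaving 6 units to arrange in a row.
That gives 2 × 6! = 2 × 720 = 1440.

1440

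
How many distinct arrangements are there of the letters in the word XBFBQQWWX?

22680

The 9 letters of XBFBQQWWX have repeats: B appearing twice, Q appearing twice, W appearing twice, and X appearing twice.
So there are 9! / (2!·2!·2!·2!) = 22680 distinguishable arrangements.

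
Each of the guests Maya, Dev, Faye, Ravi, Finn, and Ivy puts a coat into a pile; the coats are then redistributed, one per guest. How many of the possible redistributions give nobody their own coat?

265

Count assignments avoiding every fixed point. For any j of the 6 guests fixed to their own coat, the other 6−j can be arranged in (6−j)! ways.
By inclusion–exclusion this is Σ_{j=0}^{6} (−1)^j C(6,j)·(6−j)!.
Computing: 720 − 720 + 360 − 120 + 30 − 6 + 1 = 265.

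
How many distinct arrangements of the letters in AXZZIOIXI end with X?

3360

Fix X in the last position and arrange the remaining 8 letters.
Those 8 letters have I appearing 3 times and Z appearing twice, giving (8)!/(3!·2!) = 3360.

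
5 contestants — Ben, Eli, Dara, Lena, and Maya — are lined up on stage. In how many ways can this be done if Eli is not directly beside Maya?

72

Of the 5! = 120 arrangements, those with Eli and Maya adjacent number 2 × 4! = 48 (treat the pair as a block with 2 internal orders).
Complementary counting: 120 − 48 = 72.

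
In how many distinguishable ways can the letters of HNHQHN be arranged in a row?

HNHQHN has 6 letters with H appearing 3 times and N appearing twice.
Dividing 6! = 720 by 3!·2! = 12 for the repeated letters gives 60.

60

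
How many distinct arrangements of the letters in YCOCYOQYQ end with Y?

2520

Fix Y in the last position and arrange the remaining 8 letters.
Those 8 letters have C appearing twice, O appearing twice, Q appearing twice, and Y appearing twice, giving (8)!/(2!·2!·2!·2!) = 2520.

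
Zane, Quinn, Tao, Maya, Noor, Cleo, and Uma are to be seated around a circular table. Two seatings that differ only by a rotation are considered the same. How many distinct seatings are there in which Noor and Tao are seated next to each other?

Glue Noor and Tao into a block (2 internal orders). Seating 6 units around a circle gives (5)! arrangements.
So 2 × (5)! = 2 × 120 = 240.

240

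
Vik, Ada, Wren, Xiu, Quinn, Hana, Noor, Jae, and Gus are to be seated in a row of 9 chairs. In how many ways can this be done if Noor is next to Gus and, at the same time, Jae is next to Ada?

Treat {Noor,Gus} as one block (2 orders) and {Jae,Ada} as another (2 orders).
That leaves 7 units to arrange: 2 × 2 × 7! = 4 × 5040 = 20160.

20160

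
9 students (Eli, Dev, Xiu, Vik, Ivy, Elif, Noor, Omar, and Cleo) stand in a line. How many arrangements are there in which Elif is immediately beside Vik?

Glue Elif and Vik into one block (2 internal orders), leaving 8 units to arrange in a row.
So the count is 2·(8)! = 80640.

80640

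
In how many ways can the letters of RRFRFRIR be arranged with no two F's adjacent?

126

Total arrangements of RRFRFRIR: 8!/(5!·2!) = 168.
Arrangements with the F's together: treat FF as one letter, giving (7)!/(5!) = 42.
Hence 168 − 42 = 126.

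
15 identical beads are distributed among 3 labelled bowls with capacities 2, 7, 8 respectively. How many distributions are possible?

Ignoring the caps, the number of non-negative solutions to x_1+…+x_3 = 15 is C(17,2) = 136.
Subtract solutions that violate a single cap (substitute x_i' = x_i − (cap_i+1)): x_1 ≥ 3 gives C(14,2) = 91; x_2 ≥ 8 gives C(9,2) = 36; x_3 ≥ 9 gives C(8,2) = 28. Together 155.
Add back pairs where two caps are both exceeded: 15 + 10 + 0 = 25.
By inclusion–exclusion the count is 136 − 155 + 25 = 6.

6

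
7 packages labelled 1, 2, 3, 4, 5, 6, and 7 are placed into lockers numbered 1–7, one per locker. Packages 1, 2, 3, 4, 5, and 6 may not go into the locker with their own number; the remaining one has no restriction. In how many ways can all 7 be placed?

2119

Let Aᵢ (for 1 ≤ i ≤ 6) be the placements that put package i in its forbidden locker. Any j of these fix j positions, leaving (7−j)! ways to fill the rest, and there are C(6,j) ways to pick which j.
By inclusion–exclusion, the number of valid placements is Σ_{j=0}^{6} (−1)^j C(6,j)·(7−j)!.
Computing: 5040 − 4320 + 1800 − 480 + 90 − 12 + 1 = 2119.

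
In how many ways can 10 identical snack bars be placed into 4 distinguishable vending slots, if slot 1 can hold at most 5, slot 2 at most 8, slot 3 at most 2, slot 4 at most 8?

127

Without the upper bounds there are C(13,3) = 286 ways to split 10 among 4 vending slots.
Subtract solutions that violate a single cap (substitute x_i' = x_i − (cap_i+1)): x_1 ≥ 6 gives C(7,3) = 35; x_2 ≥ 9 gives C(4,3) = 4; x_3 ≥ 3 gives C(10,3) = 120; x_4 ≥ 9 gives C(4,3) = 4. Together 163.
Add back pairs where two caps are both exceeded: 0 + 4 + 0 + 0 + 0 + 0 = 4.
By inclusion–exclusion the count is 286 − 163 + 4 = 127.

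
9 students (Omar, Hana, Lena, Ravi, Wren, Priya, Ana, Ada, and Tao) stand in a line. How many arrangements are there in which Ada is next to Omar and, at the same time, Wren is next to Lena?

Treat {Ada,Omar} as one block (2 orders) and {Wren,Lena} as another (2 orders).
That leaves 7 units to arrange: 2 × 2 × 7! = 4 × 5040 = 20160.

20160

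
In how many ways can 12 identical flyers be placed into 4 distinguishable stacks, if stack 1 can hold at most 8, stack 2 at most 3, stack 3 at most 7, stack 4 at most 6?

184

Ignoring the caps, the number of non-negative solutions to x_1+…+x_4 = 12 is C(15,3) = 455.
Subtract solutions that violate a single cap (substitute x_i' = x_i − (cap_i+1)): x_1 ≥ 9 gives C(6,3) = 20; x_2 ≥ 4 gives C(11,3) = 165; x_3 ≥ 8 gives C(7,3) = 35; x_4 ≥ 7 gives C(8,3) = 56. Together 276.
Add back pairs where two caps are both exceeded: 0 + 0 + 0 + 1 + 4 + 0 = 5.
By inclusion–exclusion the count is 455 − 276 + 5 = 184.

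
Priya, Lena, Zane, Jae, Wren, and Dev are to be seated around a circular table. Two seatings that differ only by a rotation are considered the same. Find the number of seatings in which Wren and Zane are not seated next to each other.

72

All circular seatings of 6 people number (5)! = 120.
Seatings with Wren beside Zane: treat them as a block with 2 internal orders, giving 2 × (4)! = 48.
Subtracting, 120 − 48 = 72.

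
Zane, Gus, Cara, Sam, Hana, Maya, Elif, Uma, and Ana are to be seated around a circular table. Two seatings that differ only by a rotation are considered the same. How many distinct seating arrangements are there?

40320

Around a circle, 9 distinct people have 9!/9 = (8)! = 40320 rotationally distinct seatings.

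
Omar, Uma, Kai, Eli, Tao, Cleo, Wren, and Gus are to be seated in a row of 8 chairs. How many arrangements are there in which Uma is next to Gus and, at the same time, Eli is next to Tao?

2880

Treat {Uma,Gus} as one block (2 orders) and {Eli,Tao} as another (2 orders).
That leaves 6 units to arrange: 2 × 2 × 6! = 4 × 720 = 2880.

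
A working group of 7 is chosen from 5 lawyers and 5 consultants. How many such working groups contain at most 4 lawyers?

110

Split by how many lawyers are chosen (0 through 4).
Sum: C(5,0)·C(5,7) + C(5,1)·C(5,6) + C(5,2)·C(5,5) + C(5,3)·C(5,4) + C(5,4)·C(5,3) = 0 + 0 + 10 + 50 + 50 = 110.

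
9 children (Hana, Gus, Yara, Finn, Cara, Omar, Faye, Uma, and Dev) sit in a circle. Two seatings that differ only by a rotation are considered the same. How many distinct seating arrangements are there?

Fix one person's seat to break rotational symmetry; the remaining 8 people can be arranged in (8)! = 40320 ways.

40320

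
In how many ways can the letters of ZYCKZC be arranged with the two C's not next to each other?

Total arrangements of ZYCKZC: 6!/(2!·2!) = 180.
Arrangements with the C's together: treat CC as one letter, giving (5)!/(2!) = 60.
Hence 180 − 60 = 120.

120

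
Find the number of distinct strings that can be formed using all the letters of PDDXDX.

Letter multiplicities in PDDXDX: D×3, P×1, X×2.
Dividing 6! = 720 by 3!·2! = 12 for the repeated letters gives 60.

60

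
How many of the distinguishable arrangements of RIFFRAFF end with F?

With the last slot taken by F, it remains to arrange the other 7 letters (RIFRAFF).
Those 7 letters have F appearing 3 times and R appearing twice, giving (7)!/(3!·2!) = 420.

420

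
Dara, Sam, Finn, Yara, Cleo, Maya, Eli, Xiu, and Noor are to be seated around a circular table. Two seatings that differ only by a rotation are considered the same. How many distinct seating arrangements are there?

Fix one person's seat to break rotational symmetry; the remaining 8 people can be arranged in (8)! = 40320 ways.

40320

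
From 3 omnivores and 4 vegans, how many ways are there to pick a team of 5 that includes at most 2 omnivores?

Split by how many omnivores are chosen (0 through 2).
Sum: C(3,0)·C(4,5) + C(3,1)·C(4,4) + C(3,2)·C(4,3) = 0 + 3 + 12 = 15.

15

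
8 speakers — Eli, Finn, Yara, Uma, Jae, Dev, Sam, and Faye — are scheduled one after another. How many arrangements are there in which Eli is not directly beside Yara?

There are 8! = 40320 arrangements in all. If Eli and Yara are adjacent, merging them into one block gives 2·(7)! = 10080 arrangements.
Complementary counting: 40320 − 10080 = 30240.

30240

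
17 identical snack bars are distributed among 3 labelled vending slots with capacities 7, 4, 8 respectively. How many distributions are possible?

By stars and bars, unrestricted non-negative solutions to x_1+…+x_3 = 17 number C(17+2,2) = 171.
Subtract solutions that violate a single cap (substitute x_i' = x_i − (cap_i+1)): x_1 ≥ 8 gives C(11,2) = 55; x_2 ≥ 5 gives C(14,2) = 91; x_3 ≥ 9 gives C(10,2) = 45. Together 191.
Add back pairs where two caps are both exceeded: 15 + 1 + 10 = 26.
By inclusion–exclusion the count is 171 − 191 + 26 = 6.

6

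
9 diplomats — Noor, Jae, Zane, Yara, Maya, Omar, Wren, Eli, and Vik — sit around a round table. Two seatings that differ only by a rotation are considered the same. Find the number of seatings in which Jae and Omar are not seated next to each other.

All circular seatings of 9 people number (8)! = 40320.
Seatings with Jae beside Omar: treat them as a block with 2 internal orders, giving 2 × (7)! = 10080.
Subtracting, 40320 − 10080 = 30240.

30240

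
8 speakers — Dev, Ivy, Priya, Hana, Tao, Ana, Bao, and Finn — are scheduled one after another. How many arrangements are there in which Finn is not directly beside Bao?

There are 8! = 40320 arrangements in all. If Finn and Bao are adjacent, merging them into one block gives 2·(7)! = 10080 arrangements.
So 40320 − 10080 = 30240 arrangements keep them apart.

30240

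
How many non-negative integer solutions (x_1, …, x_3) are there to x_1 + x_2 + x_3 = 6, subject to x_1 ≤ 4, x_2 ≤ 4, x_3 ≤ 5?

21

Without the upper bounds there are C(8,2) = 28 ways to split 6 among 3 variables.
Subtract solutions that violate a single cap (substitute x_i' = x_i − (cap_i+1)): x_1 ≥ 5 gives C(3,2) = 3; x_2 ≥ 5 gives C(3,2) = 3; x_3 ≥ 6 gives C(2,2) = 1. Together 7.
No two caps can be exceeded simultaneously, so the pair terms are all 0.
By inclusion–exclusion the count is 28 − 7 + 0 = 21.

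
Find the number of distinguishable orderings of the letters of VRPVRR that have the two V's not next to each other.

There are 6!/(3!·2!) = 60 arrangements of VRPVRR in total.
Arrangements with the V's together: treat VV as one letter, giving (5)!/(3!) = 20.
Hence 60 − 20 = 40.

40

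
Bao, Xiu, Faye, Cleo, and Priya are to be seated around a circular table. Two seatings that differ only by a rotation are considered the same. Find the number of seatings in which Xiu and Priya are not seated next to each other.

Without the restriction there are (4)! = 24 seatings.
Those with Xiu next to Priya: fuse the pair into one unit and seat 4 units around a circle — 2·(3)! = 12.
Subtracting, 24 − 12 = 12.

12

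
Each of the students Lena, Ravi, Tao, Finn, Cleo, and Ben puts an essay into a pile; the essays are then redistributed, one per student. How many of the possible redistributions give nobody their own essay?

Let Aᵢ be the assignments in which student i gets their own essay. We want the size of the complement of A₁∪…∪A_6.
By inclusion–exclusion this is Σ_{j=0}^{6} (−1)^j C(6,j)·(6−j)!.
Computing: 720 − 720 + 360 − 120 + 30 − 6 + 1 = 265.

265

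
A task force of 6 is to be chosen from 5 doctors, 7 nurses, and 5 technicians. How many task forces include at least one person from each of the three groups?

10325

With no constraint there are C(17,6) = 12376 possible selections.
Selections missing a whole group: no doctors → C(12,6) = 924; no nurses → C(10,6) = 210; no technicians → C(12,6) = 924.
Add back selections omitting two groups (i.e. drawn from a single group): C(5,6) + C(7,6) + C(5,6) = 7.
By inclusion–exclusion: 12376 − 2058 + 7 = 10325.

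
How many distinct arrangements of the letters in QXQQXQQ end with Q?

15

Fix Q in the last position and arrange the remaining 6 letters.
Those 6 letters have Q appearing 4 times and X appearing twice, giving (6)!/(4!·2!) = 15.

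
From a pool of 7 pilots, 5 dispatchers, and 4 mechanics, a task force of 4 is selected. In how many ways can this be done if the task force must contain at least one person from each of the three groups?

Unrestricted: C(16,4) = 1820 ways to pick any 4 of the 16.
Selections missing a whole group: no pilots → C(9,4) = 126; no dispatchers → C(11,4) = 330; no mechanics → C(12,4) = 495.
Add back selections omitting two groups (i.e. drawn from a single group): C(7,4) + C(5,4) + C(4,4) = 41.
By inclusion–exclusion: 1820 − 951 + 41 = 910.

910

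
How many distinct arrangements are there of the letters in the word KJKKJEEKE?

1260

The 9 letters of KJKKJEEKE have repeats: E appearing 3 times, J appearing twice, and K appearing 4 times.
Dividing 9! = 362880 by 4!·3!·2! = 288 for the repeated letters gives 1260.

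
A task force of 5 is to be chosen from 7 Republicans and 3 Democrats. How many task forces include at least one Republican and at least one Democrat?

231

Unrestricted: C(10,5) = 252 ways to pick any 5 of the 10.
Subtract selections that omit an entire group: no Republicans → C(3,5) = 0; no Democrats → C(7,5) = 21.
Both groups omitted at once is impossible, so 252 − 21 = 231.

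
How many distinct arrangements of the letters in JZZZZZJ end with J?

With the last slot taken by J, it remains to arrange the other 6 letters (ZZZZZJ).
Those 6 letters have Z appearing 5 times, giving (6)!/(5!) = 6.

6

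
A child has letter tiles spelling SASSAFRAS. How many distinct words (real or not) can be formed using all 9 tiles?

SASSAFRAS has 9 letters with A appearing 3 times and S appearing 4 times.
The number of distinct arrangements is 9!/(4!·3!) = 362880/144 = 2520.

2520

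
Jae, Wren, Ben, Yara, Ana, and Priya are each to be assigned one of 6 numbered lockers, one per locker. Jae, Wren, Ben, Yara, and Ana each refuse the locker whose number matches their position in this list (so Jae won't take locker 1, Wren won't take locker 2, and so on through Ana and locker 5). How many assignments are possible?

Let Aᵢ (for 1 ≤ i ≤ 5) be the placements that put person i in their forbidden locker. Any j of these fix j positions, leaving (6−j)! ways to fill the rest, and there are C(5,j) ways to pick which j.
By inclusion–exclusion, the number of valid placements is Σ_{j=0}^{5} (−1)^j C(5,j)·(6−j)!.
Computing: 720 − 600 + 240 − 60 + 10 − 1 = 309.

309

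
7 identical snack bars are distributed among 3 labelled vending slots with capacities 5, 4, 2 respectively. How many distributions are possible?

By stars and bars, unrestricted non-negative solutions to x_1+…+x_3 = 7 number C(7+2,2) = 36.
Subtract solutions that violate a single cap (substitute x_i' = x_i − (cap_i+1)): x_1 ≥ 6 gives C(3,2) = 3; x_2 ≥ 5 gives C(4,2) = 6; x_3 ≥ 3 gives C(6,2) = 15. Together 24.
No two caps can be exceeded simultaneously, so the pair terms are all 0.
By inclusion–exclusion the count is 36 − 24 + 0 = 12.

12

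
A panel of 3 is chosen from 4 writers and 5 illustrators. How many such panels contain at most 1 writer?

50

Split by how many writers are chosen (0 through 1).
Sum: C(4,0)·C(5,3) + C(4,1)·C(5,2) = 10 + 40 = 50.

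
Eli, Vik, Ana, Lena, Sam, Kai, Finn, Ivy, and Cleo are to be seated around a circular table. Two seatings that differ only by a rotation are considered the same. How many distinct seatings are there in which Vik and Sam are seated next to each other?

Glue Vik and Sam into a block (2 internal orders). Seating 8 units around a circle gives (7)! arrangements.
So 2 × (7)! = 2 × 5040 = 10080.

10080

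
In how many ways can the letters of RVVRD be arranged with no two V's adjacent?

Total arrangements of RVVRD: 5!/(2!·2!) = 30.
Arrangements with the V's together: treat VV as one letter, giving (4)!/(2!) = 12.
Subtracting, 30 − 12 = 18 arrangements keep the V's apart.

18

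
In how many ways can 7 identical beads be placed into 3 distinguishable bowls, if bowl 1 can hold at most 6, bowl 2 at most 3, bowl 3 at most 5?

By stars and bars, unrestricted non-negative solutions to x_1+…+x_3 = 7 number C(7+2,2) = 36.
Subtract solutions that violate a single cap (substitute x_i' = x_i − (cap_i+1)): x_1 ≥ 7 gives C(2,2) = 1; x_2 ≥ 4 gives C(5,2) = 10; x_3 ≥ 6 gives C(3,2) = 3. Together 14.
No two caps can be exceeded simultaneously, so the pair terms are all 0.
By inclusion–exclusion the count is 36 − 14 + 0 = 22.

22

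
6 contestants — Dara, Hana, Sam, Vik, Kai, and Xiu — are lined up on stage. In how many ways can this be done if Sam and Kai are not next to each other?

480

Of the 6! = 720 arrangements, those with Sam and Kai adjacent number 2 × 5! = 240 (treat the pair as a block with 2 internal orders).
Complementary counting: 720 − 240 = 480.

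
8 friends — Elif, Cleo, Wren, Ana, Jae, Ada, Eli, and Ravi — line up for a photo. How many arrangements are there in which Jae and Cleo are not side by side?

30240

Of the 8! = 40320 arrangements, those with Jae and Cleo adjacent number 2 × 7! = 10080 (treat the pair as a block with 2 internal orders).
So 40320 − 10080 = 30240 arrangements keep them apart.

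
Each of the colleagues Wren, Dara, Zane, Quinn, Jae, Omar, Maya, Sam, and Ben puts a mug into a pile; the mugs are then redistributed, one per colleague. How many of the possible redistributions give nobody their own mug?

133496

Let Aᵢ be the assignments in which colleague i gets their own mug. We want the size of the complement of A₁∪…∪A_9.
By inclusion–exclusion this is Σ_{j=0}^{9} (−1)^j C(9,j)·(9−j)!.
Computing: 362880 − 362880 + 181440 − 60480 + 15120 − 3024 + 504 − 72 + 9 − 1 = 133496.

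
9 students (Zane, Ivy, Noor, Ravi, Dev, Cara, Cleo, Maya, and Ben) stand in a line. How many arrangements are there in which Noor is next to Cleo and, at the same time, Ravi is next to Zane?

Treat {Noor,Cleo} as one block (2 orders) and {Ravi,Zane} as another (2 orders).
That leaves 7 units to arrange: 2 × 2 × 7! = 4 × 5040 = 20160.

20160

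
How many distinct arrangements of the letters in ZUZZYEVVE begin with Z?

5040

Fix Z in the first position and arrange the remaining 8 letters.
Those 8 letters have E appearing twice, V appearing twice, and Z appearing twice, giving (8)!/(2!·2!·2!) = 5040.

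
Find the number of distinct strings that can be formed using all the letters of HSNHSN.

Letter multiplicities in HSNHSN: H×2, N×2, S×2.
The number of distinct arrangements is 6!/(2!·2!·2!) = 720/8 = 90.

90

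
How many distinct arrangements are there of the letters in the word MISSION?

1260

Letter multiplicities in MISSION: I×2, M×1, N×1, O×1, S×2.
Dividing 7! = 5040 by 2!·2! = 4 for the repeated letters gives 1260.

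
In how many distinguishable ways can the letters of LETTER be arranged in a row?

The 6 letters of LETTER have repeats: E appearing twice and T appearing twice.
So there are 6! / (2!·2!) = 180 distinguishable arrangements.

180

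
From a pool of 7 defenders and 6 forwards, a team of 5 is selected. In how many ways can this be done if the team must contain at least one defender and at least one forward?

1260

Total 5-person selections from all 13: C(13,5) = 1287.
Subtract selections that omit an entire group: no defenders → C(6,5) = 6; no forwards → C(7,5) = 21.
Both groups omitted at once is impossible, so 1287 − 27 = 1260.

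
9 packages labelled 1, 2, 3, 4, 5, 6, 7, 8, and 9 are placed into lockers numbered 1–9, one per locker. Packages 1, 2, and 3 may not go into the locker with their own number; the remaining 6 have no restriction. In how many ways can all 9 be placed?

256320

Let Aᵢ (for i ∈ {1, 2, 3}) be the placements that put package i in its forbidden locker. Any j of these fix j positions, leaving (9−j)! ways to fill the rest, and there are C(3,j) ways to pick which j.
By inclusion–exclusion, the number of valid placements is Σ_{j=0}^{3} (−1)^j C(3,j)·(9−j)!.
Computing: 362880 − 120960 + 15120 − 720 = 256320.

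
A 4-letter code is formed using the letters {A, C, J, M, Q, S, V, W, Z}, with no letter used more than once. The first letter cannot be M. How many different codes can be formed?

2688

The first letter has 9−1 = 8 choices (anything except M).
The remaining 3 letters are filled from the other 8 symbols without repetition: 8 × 7 × 6 = 336.
Total: 8 × 336 = 2688.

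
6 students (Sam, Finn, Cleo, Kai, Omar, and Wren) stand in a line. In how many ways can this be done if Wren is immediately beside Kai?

240

Glue Wren and Kai into one block (2 internal orders), leaving 5 units to arrange in a row.
So the count is 2·(5)! = 240.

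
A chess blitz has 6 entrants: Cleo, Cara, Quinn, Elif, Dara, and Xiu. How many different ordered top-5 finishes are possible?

This is an ordered selection of 5 from 6: P(6,5).
That gives 6 × 5 × 4 × 3 × 2 = 720.

720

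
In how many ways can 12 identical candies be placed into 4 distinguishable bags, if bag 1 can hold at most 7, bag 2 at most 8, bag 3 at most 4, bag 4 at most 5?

200

By stars and bars, unrestricted non-negative solutions to x_1+…+x_4 = 12 number C(12+3,3) = 455.
Subtract solutions that violate a single cap (substitute x_i' = x_i − (cap_i+1)): x_1 ≥ 8 gives C(7,3) = 35; x_2 ≥ 9 gives C(6,3) = 20; x_3 ≥ 5 gives C(10,3) = 120; x_4 ≥ 6 gives C(9,3) = 84. Together 259.
Add back pairs where two caps are both exceeded: 0 + 0 + 0 + 0 + 0 + 4 = 4.
By inclusion–exclusion the count is 455 − 259 + 4 = 200.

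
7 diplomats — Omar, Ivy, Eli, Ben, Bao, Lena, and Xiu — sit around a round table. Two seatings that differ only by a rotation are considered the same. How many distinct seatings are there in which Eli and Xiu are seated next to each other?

240

Treat {Eli, Xiu} as one unit (2 internal orders) and seat the resulting 6 units around the table: (5)! circular arrangements.
So 2 × (5)! = 2 × 120 = 240.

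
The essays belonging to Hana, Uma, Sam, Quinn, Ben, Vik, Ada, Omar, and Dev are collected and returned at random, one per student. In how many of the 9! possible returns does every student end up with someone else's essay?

Let Aᵢ be the assignments in which student i gets their own essay. We want the size of the complement of A₁∪…∪A_9.
By inclusion–exclusion this is Σ_{j=0}^{9} (−1)^j C(9,j)·(9−j)!.
Computing: 362880 − 362880 + 181440 − 60480 + 15120 − 3024 + 504 − 72 + 9 − 1 = 133496.

133496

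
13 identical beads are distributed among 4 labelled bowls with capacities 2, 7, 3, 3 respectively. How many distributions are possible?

By stars and bars, unrestricted non-negative solutions to x_1+…+x_4 = 13 number C(13+3,3) = 560.
Subtract solutions that violate a single cap (substitute x_i' = x_i − (cap_i+1)): x_1 ≥ 3 gives C(13,3) = 286; x_2 ≥ 8 gives C(8,3) = 56; x_3 ≥ 4 gives C(12,3) = 220; x_4 ≥ 4 gives C(12,3) = 220. Together 782.
Add back pairs where two caps are both exceeded: 10 + 84 + 84 + 4 + 4 + 56 = 242.
Subtract triples: 0 + 0 + 10 + 0 = 10.
By inclusion–exclusion the count is 560 − 782 + 242 − 10 = 10.

10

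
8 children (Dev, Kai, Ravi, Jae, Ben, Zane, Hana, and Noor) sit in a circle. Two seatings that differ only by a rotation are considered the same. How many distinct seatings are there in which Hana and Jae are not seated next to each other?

All circular seatings of 8 people number (7)! = 5040.
Seatings with Hana beside Jae: treat them as a block with 2 internal orders, giving 2 × (6)! = 1440.
Subtracting, 5040 − 1440 = 3600.

3600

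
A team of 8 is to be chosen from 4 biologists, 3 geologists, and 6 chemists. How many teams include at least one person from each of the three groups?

1233

Total 8-person selections from all 13: C(13,8) = 1287.
Subtract selections that omit an entire group: no biologists → C(9,8) = 9; no geologists → C(10,8) = 45; no chemists → C(7,8) = 0.
Add back selections omitting two groups (i.e. drawn from a single group): C(4,8) + C(3,8) + C(6,8) = 0.
By inclusion–exclusion: 1287 − 54 + 0 = 1233.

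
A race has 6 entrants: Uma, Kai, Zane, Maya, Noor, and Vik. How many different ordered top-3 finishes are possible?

120

This is an ordered selection of 3 from 6: P(6,3).
That gives 6 × 5 × 4 = 120.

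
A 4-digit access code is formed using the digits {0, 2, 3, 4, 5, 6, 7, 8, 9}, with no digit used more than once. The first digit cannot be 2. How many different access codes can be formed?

2688

The first digit has 9−1 = 8 choices (anything except 2).
The remaining 3 digits are filled from the other 8 symbols without repetition: 8 × 7 × 6 = 336.
Total: 8 × 336 = 2688.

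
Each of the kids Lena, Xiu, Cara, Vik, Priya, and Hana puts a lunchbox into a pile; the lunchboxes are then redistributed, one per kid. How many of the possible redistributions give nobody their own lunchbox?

265

Count assignments avoiding every fixed point. For any j of the 6 kids fixed to their own lunchbox, the other 6−j can be arranged in (6−j)! ways.
By inclusion–exclusion this is Σ_{j=0}^{6} (−1)^j C(6,j)·(6−j)!.
Computing: 720 − 720 + 360 − 120 + 30 − 6 + 1 = 265.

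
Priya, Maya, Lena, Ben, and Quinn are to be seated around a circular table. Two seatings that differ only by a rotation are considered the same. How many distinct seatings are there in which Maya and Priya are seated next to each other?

Treat {Maya, Priya} as one unit (2 internal orders) and seat the resulting 4 units around the table: (3)! circular arrangements.
So 2 × (3)! = 2 × 6 = 12.

12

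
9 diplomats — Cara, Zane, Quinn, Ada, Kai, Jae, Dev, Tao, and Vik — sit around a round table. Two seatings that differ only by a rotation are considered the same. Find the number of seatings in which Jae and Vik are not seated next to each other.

Without the restriction there are (8)! = 40320 seatings.
Those with Jae next to Vik: fuse the pair into one unit and seat 8 units around a circle — 2·(7)! = 10080.
Subtracting, 40320 − 10080 = 30240.

30240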